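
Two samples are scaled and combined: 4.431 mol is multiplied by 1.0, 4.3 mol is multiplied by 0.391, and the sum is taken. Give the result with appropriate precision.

6.1 mol

4.431 × 1.0 = 4.431 → 4.4 mol (2 s.f., last digit at the 10^-1 place).
4.3 × 0.391 = 1.6813 → 1.7 mol (2 s.f., last digit at the 10^-1 place).
Sum: 6.1123 mol; keep the coarser place, 10^-1.
Result: 6.1 mol.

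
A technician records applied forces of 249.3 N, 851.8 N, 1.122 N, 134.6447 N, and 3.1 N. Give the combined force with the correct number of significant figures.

249.3 N + 851.8 N + 1.122 N + 134.6447 N + 3.1 N = 1239.9667 N.
Addition/subtraction keeps the fewest decimal places: 249.3 → 1 decimal place, 851.8 → 1 decimal place, 1.122 → 3 decimal places, 134.6447 → 4 decimal places, 3.1 → 1 decimal place; limit is 1.
Rounded to 1 decimal place: 1240.0 N.

1240.0 N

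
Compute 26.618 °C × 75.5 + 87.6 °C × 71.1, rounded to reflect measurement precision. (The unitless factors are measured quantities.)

26.618 × 75.5 = 2009.659 → 2.01 × 10³ °C (3 s.f., last digit at the 10^1 place).
87.6 × 71.1 = 6228.36 → 6.23 × 10³ °C (3 s.f., last digit at the 10^1 place).
Sum: 8238.019 °C; keep the coarser place, 10^1.
Result: 8.24 × 10³ °C.

8.24 × 10³ °C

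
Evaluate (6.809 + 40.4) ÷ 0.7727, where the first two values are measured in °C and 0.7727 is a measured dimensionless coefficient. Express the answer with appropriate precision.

6.809 °C + 40.4 °C = 47.209 °C; the sum is limited to 1 decimal place (3 s.f.).
Carrying full precision, 47.209 ÷ 0.7727 = 61.0961563349… °C; 0.7727 has 4 s.f., so the result keeps min(3, 4) = 3 s.f.
Rounded to 3 significant figures: 61.1 °C.

61.1 °C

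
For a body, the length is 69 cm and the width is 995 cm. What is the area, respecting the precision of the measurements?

6.9 × 10^4 cm²

area = 69 cm × 995 cm = 68655 cm².
69 has 2 significant figures; 995 has 3.
Division/multiplication keeps the fewest: 2 significant figures.
Rounded: 6.9 × 10^4 cm².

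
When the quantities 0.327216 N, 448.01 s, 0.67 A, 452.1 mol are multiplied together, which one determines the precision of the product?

0.67 A

0.327216 N → 6 s.f.; 448.01 s → 5 s.f.; 0.67 A → 2 s.f.; 452.1 mol → 4 s.f.
The fewest is 2 significant figures, from 0.67 A.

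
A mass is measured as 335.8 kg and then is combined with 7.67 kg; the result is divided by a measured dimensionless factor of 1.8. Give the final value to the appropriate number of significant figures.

1.9 × 10² kg

335.8 kg + 7.67 kg = 343.47 kg; the sum is limited to 1 decimal place (4 s.f.).
Carrying full precision, 343.47 ÷ 1.8 = 190.816666667… kg; 1.8 has 2 s.f., so the result keeps min(4, 2) = 2 s.f.
Rounded to 2 significant figures: 1.9 × 10² kg.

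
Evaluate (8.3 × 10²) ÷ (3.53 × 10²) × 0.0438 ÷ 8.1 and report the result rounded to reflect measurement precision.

(8.3 × 10²) ÷ (3.53 × 10²) × 0.0438 ÷ 8.1 = 0.012714300703…
Multiplication/division keeps the fewest significant figures: 8.3 × 10² → 2 s.f., 3.53 × 10² → 3 s.f., 0.0438 → 3 s.f., 8.1 → 2 s.f.; limit is 2.
Rounded to 2 significant figures: 0.013.

0.013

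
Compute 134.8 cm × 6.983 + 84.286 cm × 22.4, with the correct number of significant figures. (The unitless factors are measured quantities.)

134.8 × 6.983 = 941.3084 → 9.413 × 10² cm (4 s.f., last digit at the 10^-1 place).
84.286 × 22.4 = 1888.0064 → 1.89 × 10³ cm (3 s.f., last digit at the 10^1 place).
Sum: 2829.3148 cm; keep the coarser place, 10^1.
Result: 2.83 × 10³ cm.

2.83 × 10³ cm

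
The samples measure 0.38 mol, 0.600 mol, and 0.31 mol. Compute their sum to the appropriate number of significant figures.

0.38 mol + 0.600 mol + 0.31 mol = 1.290 mol.
Addition/subtraction keeps the fewest decimal places: 0.38 → 2 decimal places, 0.600 → 3 decimal places, 0.31 → 2 decimal places; limit is 2.
Rounded to 2 decimal places: 1.29 mol.

1.29 mol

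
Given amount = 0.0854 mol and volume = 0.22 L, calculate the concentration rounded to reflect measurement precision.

concentration = 0.0854 mol ÷ 0.22 L = 0.388181818182… mol/L.
0.0854 has 3 significant figures; 0.22 has 2.
Division/multiplication keeps the fewest: 2 significant figures.
Rounded: 0.39 mol/L.

0.39 mol/L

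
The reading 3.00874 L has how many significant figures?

3.00874: zeros between nonzero digits are significant.

6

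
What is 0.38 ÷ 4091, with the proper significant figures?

0.38 ÷ 4091 = 0.0000928868247372…
Multiplication/division keeps the fewest significant figures: 0.38 → 2 s.f., 4091 → 4 s.f.; limit is 2.
Rounded to 2 significant figures: 9.3 × 10^-5.

9.3 × 10^-5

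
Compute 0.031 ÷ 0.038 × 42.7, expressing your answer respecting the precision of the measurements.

35

0.031 ÷ 0.038 × 42.7 = 34.8342105263…
Multiplication/division keeps the fewest significant figures: 0.031 → 2 s.f., 0.038 → 2 s.f., 42.7 → 3 s.f.; limit is 2.
Rounded to 2 significant figures: 35.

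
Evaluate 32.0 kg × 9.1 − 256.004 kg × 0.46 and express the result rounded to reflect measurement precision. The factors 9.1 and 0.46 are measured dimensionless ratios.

1.7 × 10² kg

32.0 × 9.1 = 291.2 → 2.9 × 10² kg (2 s.f., last digit at the 10^1 place).
256.004 × 0.46 = 117.76184 → 1.2 × 10² kg (2 s.f., last digit at the 10^1 place).
Difference: 173.43816 kg; keep the coarser place, 10^1.
Result: 1.7 × 10² kg.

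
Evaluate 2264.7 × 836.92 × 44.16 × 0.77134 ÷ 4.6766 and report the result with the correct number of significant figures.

2264.7 × 836.92 × 44.16 × 0.77134 ÷ 4.6766 = 13805092.4502…
Multiplication/division keeps the fewest significant figures: 2264.7 → 5 s.f., 836.92 → 5 s.f., 44.16 → 4 s.f., 0.77134 → 5 s.f., 4.6766 → 5 s.f.; limit is 4.
Rounded to 4 significant figures: 1.381 × 10⁷.

1.381 × 10⁷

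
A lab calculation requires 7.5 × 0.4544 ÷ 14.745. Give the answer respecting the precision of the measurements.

0.23

7.5 × 0.4544 ÷ 14.745 = 0.231129196338…
Multiplication/division keeps the fewest significant figures: 7.5 → 2 s.f., 0.4544 → 4 s.f., 14.745 → 5 s.f.; limit is 2.
Rounded to 2 significant figures: 0.23.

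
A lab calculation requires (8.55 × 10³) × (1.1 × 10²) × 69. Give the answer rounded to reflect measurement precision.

6.5 × 10⁷

(8.55 × 10³) × (1.1 × 10²) × 69 = 64894500
Multiplication/division keeps the fewest significant figures: 8.55 × 10³ → 3 s.f., 1.1 × 10² → 2 s.f., 69 → 2 s.f.; limit is 2.
Rounded to 2 significant figures: 6.5 × 10⁷.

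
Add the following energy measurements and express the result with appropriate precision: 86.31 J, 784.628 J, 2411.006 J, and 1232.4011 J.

4514.35 J

86.31 J + 784.628 J + 2411.006 J + 1232.4011 J = 4514.3451 J.
Addition/subtraction keeps the fewest decimal places: 86.31 → 2 decimal places, 784.628 → 3 decimal places, 2411.006 → 3 decimal places, 1232.4011 → 4 decimal places; limit is 2.
Rounded to 2 decimal places: 4514.35 J.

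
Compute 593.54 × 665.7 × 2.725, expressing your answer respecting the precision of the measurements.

1.077 × 10^6

593.54 × 665.7 × 2.725 = 1076700.85005
Multiplication/division keeps the fewest significant figures: 593.54 → 5 s.f., 665.7 → 4 s.f., 2.725 → 4 s.f.; limit is 4.
Rounded to 4 significant figures: 1.077 × 10^6.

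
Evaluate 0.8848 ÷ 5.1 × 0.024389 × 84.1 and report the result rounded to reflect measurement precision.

0.36

0.8848 ÷ 5.1 × 0.024389 × 84.1 = 0.35584832618…
Multiplication/division keeps the fewest significant figures: 0.8848 → 4 s.f., 5.1 → 2 s.f., 0.024389 → 5 s.f., 84.1 → 3 s.f.; limit is 2.
Rounded to 2 significant figures: 0.36.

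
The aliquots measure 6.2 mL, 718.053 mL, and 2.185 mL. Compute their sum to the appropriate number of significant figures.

726.4 mL

6.2 mL + 718.053 mL + 2.185 mL = 726.438 mL.
Addition/subtraction keeps the fewest decimal places: 6.2 → 1 decimal place, 718.053 → 3 decimal places, 2.185 → 3 decimal places; limit is 1.
Rounded to 1 decimal place: 726.4 mL.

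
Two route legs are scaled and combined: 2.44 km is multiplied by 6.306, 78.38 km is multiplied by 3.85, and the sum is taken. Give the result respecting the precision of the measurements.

317 km

2.44 × 6.306 = 15.38664 → 15.4 km (3 s.f., last digit at the 10^-1 place).
78.38 × 3.85 = 301.763 → 302 km (3 s.f., last digit at the 10^0 place).
Sum: 317.14964 km; keep the coarser place, 10^0.
Result: 317 km.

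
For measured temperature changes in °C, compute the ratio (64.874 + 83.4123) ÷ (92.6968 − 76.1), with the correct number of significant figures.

64.874 + 83.4123 = 148.2863, limited to 3 d.p. → 6 s.f.; 92.6968 − 76.1 = 16.5968, limited to 1 d.p. → 3 s.f.
Carrying full precision, 148.2863 ÷ 16.5968 = 8.93463197725…; keep min(6, 3) = 3 s.f.
Rounded to 3 significant figures: 8.93.

8.93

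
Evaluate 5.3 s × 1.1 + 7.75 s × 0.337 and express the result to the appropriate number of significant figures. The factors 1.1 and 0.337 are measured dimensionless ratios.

5.3 × 1.1 = 5.83 → 5.8 s (2 s.f., last digit at the 10^-1 place).
7.75 × 0.337 = 2.61175 → 2.61 s (3 s.f., last digit at the 10^-2 place).
Sum: 8.44175 s; keep the coarser place, 10^-1.
Result: 8.4 s.

8.4 s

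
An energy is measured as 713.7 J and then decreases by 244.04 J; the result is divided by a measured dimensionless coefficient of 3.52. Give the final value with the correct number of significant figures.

133 J

713.7 J − 244.04 J = 469.66 J; the difference is limited to 1 decimal place (4 s.f.).
Carrying full precision, 469.66 ÷ 3.52 = 133.426136364… J; 3.52 has 3 s.f., so the result keeps min(4, 3) = 3 s.f.
Rounded to 3 significant figures: 133 J.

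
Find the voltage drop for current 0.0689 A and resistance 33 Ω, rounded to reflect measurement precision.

2.3 V

voltage drop = 0.0689 A × 33 Ω = 2.2737 V.
0.0689 has 3 significant figures; 33 has 2.
Division/multiplication keeps the fewest: 2 significant figures.
Rounded: 2.3 V.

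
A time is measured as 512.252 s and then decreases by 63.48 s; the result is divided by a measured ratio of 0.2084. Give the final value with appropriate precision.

512.252 s − 63.48 s = 448.772 s; the difference is limited to 2 decimal places (5 s.f.).
Carrying full precision, 448.772 ÷ 0.2084 = 2153.41650672… s; 0.2084 has 4 s.f., so the result keeps min(5, 4) = 4 s.f.
Rounded to 4 significant figures: 2153 s.

2153 s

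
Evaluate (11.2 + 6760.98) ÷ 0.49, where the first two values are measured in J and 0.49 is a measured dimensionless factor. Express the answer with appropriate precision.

11.2 J + 6760.98 J = 6772.18 J; the sum is limited to 1 decimal place (5 s.f.).
Carrying full precision, 6772.18 ÷ 0.49 = 13820.7755102… J; 0.49 has 2 s.f., so the result keeps min(5, 2) = 2 s.f.
Rounded to 2 significant figures: 1.4 × 10^4 J.

1.4 × 10^4 J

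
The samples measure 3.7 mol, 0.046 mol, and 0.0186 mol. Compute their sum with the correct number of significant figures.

3.8 mol

3.7 mol + 0.046 mol + 0.0186 mol = 3.7646 mol.
Addition/subtraction keeps the fewest decimal places: 3.7 → 1 decimal place, 0.046 → 3 decimal places, 0.0186 → 4 decimal places; limit is 1.
Rounded to 1 decimal place: 3.8 mol.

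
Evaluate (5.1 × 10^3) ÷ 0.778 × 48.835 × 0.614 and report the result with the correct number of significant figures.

(5.1 × 10^3) ÷ 0.778 × 48.835 × 0.614 = 196557.736504…
Multiplication/division keeps the fewest significant figures: 5.1 × 10^3 → 2 s.f., 0.778 → 3 s.f., 48.835 → 5 s.f., 0.614 → 3 s.f.; limit is 2.
Rounded to 2 significant figures: 2.0 × 10^5.

2.0 × 10^5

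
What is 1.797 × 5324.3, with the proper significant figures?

1.797 × 5324.3 = 9567.7671
Multiplication/division keeps the fewest significant figures: 1.797 → 4 s.f., 5324.3 → 5 s.f.; limit is 4.
Rounded to 4 significant figures: 9.568 × 10³.

9.568 × 10³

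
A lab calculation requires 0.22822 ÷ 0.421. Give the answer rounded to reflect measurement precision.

5.42 × 10⁻¹

0.22822 ÷ 0.421 = 0.542090261283…
Multiplication/division keeps the fewest significant figures: 0.22822 → 5 s.f., 0.421 → 3 s.f.; limit is 3.
Rounded to 3 significant figures: 5.42 × 10⁻¹.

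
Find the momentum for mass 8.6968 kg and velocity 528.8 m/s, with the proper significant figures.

momentum = 8.6968 kg × 528.8 m/s = 4598.86784 kg·m/s.
8.6968 has 5 significant figures; 528.8 has 4.
Division/multiplication keeps the fewest: 4 significant figures.
Rounded: 4599 kg·m/s.

4599 kg·m/s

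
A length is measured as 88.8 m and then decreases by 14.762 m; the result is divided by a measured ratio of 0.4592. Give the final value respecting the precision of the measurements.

88.8 m − 14.762 m = 74.038 m; the difference is limited to 1 decimal place (3 s.f.).
Carrying full precision, 74.038 ÷ 0.4592 = 161.232578397… m; 0.4592 has 4 s.f., so the result keeps min(3, 4) = 3 s.f.
Rounded to 3 significant figures: 161 m.

161 m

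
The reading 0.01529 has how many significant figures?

4

0.01529: leading zeros are not significant.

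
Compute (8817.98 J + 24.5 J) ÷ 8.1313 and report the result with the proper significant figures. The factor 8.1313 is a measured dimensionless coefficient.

1087.5 J

8817.98 J + 24.5 J = 8842.48 J; the sum is limited to 1 decimal place (5 s.f.).
Carrying full precision, 8842.48 ÷ 8.1313 = 1087.46202944… J; 8.1313 has 5 s.f., so the result keeps min(5, 5) = 5 s.f.
Rounded to 5 significant figures: 1087.5 J.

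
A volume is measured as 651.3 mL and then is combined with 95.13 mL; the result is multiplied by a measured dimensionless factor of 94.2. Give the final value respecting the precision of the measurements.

7.03 × 10⁴ mL

651.3 mL + 95.13 mL = 746.43 mL; the sum is limited to 1 decimal place (4 s.f.).
Carrying full precision, 746.43 × 94.2 = 70313.706 mL; 94.2 has 3 s.f., so the result keeps min(4, 3) = 3 s.f.
Rounded to 3 significant figures: 7.03 × 10⁴ mL.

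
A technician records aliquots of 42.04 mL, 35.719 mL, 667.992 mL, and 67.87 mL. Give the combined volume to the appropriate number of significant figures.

42.04 mL + 35.719 mL + 667.992 mL + 67.87 mL = 813.621 mL.
Addition/subtraction keeps the fewest decimal places: 42.04 → 2 decimal places, 35.719 → 3 decimal places, 667.992 → 3 decimal places, 67.87 → 2 decimal places; limit is 2.
Rounded to 2 decimal places: 813.62 mL.

813.62 mL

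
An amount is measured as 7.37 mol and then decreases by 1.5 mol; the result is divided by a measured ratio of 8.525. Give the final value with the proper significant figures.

0.69 mol

7.37 mol − 1.5 mol = 5.87 mol; the difference is limited to 1 decimal place (2 s.f.).
Carrying full precision, 5.87 ÷ 8.525 = 0.688563049853… mol; 8.525 has 4 s.f., so the result keeps min(2, 4) = 2 s.f.
Rounded to 2 significant figures: 0.69 mol.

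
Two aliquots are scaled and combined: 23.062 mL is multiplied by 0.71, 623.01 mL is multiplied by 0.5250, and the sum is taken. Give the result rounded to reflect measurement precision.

343 mL

23.062 × 0.71 = 16.37402 → 16 mL (2 s.f., last digit at the 10^0 place).
623.01 × 0.5250 = 327.08025 → 327.1 mL (4 s.f., last digit at the 10^-1 place).
Sum: 343.45427 mL; keep the coarser place, 10^0.
Result: 343 mL.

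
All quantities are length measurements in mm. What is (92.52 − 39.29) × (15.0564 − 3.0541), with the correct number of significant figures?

638.9 mm²

92.52 − 39.29 = 53.23, limited to 2 d.p. → 4 s.f.; 15.0564 − 3.0541 = 12.0023, limited to 4 d.p. → 6 s.f.
Carrying full precision, 53.23 × 12.0023 = 638.882429; keep min(4, 6) = 4 s.f.
Rounded to 4 significant figures: 638.9 mm².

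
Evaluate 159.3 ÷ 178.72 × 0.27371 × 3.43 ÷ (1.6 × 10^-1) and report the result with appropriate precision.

159.3 ÷ 178.72 × 0.27371 × 3.43 ÷ (1.6 × 10^-1) = 5.23006904271…
Multiplication/division keeps the fewest significant figures: 159.3 → 4 s.f., 178.72 → 5 s.f., 0.27371 → 5 s.f., 3.43 → 3 s.f., 1.6 × 10^-1 → 2 s.f.; limit is 2.
Rounded to 2 significant figures: 5.2.

5.2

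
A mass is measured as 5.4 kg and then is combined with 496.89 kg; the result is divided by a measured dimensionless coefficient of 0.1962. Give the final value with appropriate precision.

2560. kg

5.4 kg + 496.89 kg = 502.29 kg; the sum is limited to 1 decimal place (4 s.f.).
Carrying full precision, 502.29 ÷ 0.1962 = 2560.09174312… kg; 0.1962 has 4 s.f., so the result keeps min(4, 4) = 4 s.f.
Rounded to 4 significant figures: 2560. kg.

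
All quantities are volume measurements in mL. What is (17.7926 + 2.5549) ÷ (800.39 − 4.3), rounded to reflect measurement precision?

0.02556

17.7926 + 2.5549 = 20.3475, limited to 4 d.p. → 6 s.f.; 800.39 − 4.3 = 796.09, limited to 1 d.p. → 4 s.f.
Carrying full precision, 20.3475 ÷ 796.09 = 0.0255592960595…; keep min(6, 4) = 4 s.f.
Rounded to 4 significant figures: 0.02556.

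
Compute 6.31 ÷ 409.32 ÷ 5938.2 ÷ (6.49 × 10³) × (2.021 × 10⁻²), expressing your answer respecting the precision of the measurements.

8.08 × 10⁻¹²

6.31 ÷ 409.32 ÷ 5938.2 ÷ (6.49 × 10³) × (2.021 × 10⁻²) = 8.08412815931 × 10^-12…
Multiplication/division keeps the fewest significant figures: 6.31 → 3 s.f., 409.32 → 5 s.f., 5938.2 → 5 s.f., 6.49 × 10³ → 3 s.f., 2.021 × 10⁻² → 4 s.f.; limit is 3.
Rounded to 3 significant figures: 8.08 × 10⁻¹².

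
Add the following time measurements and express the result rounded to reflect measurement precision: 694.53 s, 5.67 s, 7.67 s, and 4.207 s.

694.53 s + 5.67 s + 7.67 s + 4.207 s = 712.077 s.
Addition/subtraction keeps the fewest decimal places: 694.53 → 2 decimal places, 5.67 → 2 decimal places, 7.67 → 2 decimal places, 4.207 → 3 decimal places; limit is 2.
Rounded to 2 decimal places: 712.08 s.

712.08 s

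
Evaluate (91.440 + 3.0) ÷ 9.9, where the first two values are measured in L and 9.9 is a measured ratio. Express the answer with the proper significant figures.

91.440 L + 3.0 L = 94.440 L; the sum is limited to 1 decimal place (3 s.f.).
Carrying full precision, 94.440 ÷ 9.9 = 9.53939393939… L; 9.9 has 2 s.f., so the result keeps min(3, 2) = 2 s.f.
Rounded to 2 significant figures: 9.5 L.

9.5 L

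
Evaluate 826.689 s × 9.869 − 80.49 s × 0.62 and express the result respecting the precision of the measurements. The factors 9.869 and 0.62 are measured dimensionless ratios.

8109 s

826.689 × 9.869 = 8158.593741 → 8159 s (4 s.f., last digit at the 10^0 place).
80.49 × 0.62 = 49.9038 → 5.0 × 10¹ s (2 s.f., last digit at the 10^0 place).
Difference: 8108.689941 s; keep the coarser place, 10^0.
Result: 8109 s.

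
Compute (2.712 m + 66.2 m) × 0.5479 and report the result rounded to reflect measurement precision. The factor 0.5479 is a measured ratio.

2.712 m + 66.2 m = 68.912 m; the sum is limited to 1 decimal place (3 s.f.).
Carrying full precision, 68.912 × 0.5479 = 37.7568848 m; 0.5479 has 4 s.f., so the result keeps min(3, 4) = 3 s.f.
Rounded to 3 significant figures: 37.8 m.

37.8 m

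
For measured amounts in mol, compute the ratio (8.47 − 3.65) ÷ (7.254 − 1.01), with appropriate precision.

0.772

8.47 − 3.65 = 4.82, limited to 2 d.p. → 3 s.f.; 7.254 − 1.01 = 6.244, limited to 2 d.p. → 3 s.f.
Carrying full precision, 4.82 ÷ 6.244 = 0.771941063421…; keep min(3, 3) = 3 s.f.
Rounded to 3 significant figures: 0.772.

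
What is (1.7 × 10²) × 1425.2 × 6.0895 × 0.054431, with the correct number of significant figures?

(1.7 × 10²) × 1425.2 × 6.0895 × 0.054431 = 80306.8669802…
Multiplication/division keeps the fewest significant figures: 1.7 × 10² → 2 s.f., 1425.2 → 5 s.f., 6.0895 → 5 s.f., 0.054431 → 5 s.f.; limit is 2.
Rounded to 2 significant figures: 8.0 × 10⁴.

8.0 × 10⁴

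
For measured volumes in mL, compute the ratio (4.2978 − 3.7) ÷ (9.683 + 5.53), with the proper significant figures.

0.04

4.2978 − 3.7 = 0.5978, limited to 1 d.p. → 1 s.f.; 9.683 + 5.53 = 15.213, limited to 2 d.p. → 4 s.f.
Carrying full precision, 0.5978 ÷ 15.213 = 0.0392953395123…; keep min(1, 4) = 1 s.f.
Rounded to 1 significant figure: 0.04.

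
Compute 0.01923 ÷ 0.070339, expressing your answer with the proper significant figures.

0.01923 ÷ 0.070339 = 0.273390295569…
Multiplication/division keeps the fewest significant figures: 0.01923 → 4 s.f., 0.070339 → 5 s.f.; limit is 4.
Rounded to 4 significant figures: 0.2734.

0.2734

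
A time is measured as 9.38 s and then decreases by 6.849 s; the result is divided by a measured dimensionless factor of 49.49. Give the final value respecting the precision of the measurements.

9.38 s − 6.849 s = 2.531 s; the difference is limited to 2 decimal places (3 s.f.).
Carrying full precision, 2.531 ÷ 49.49 = 0.0511416447767… s; 49.49 has 4 s.f., so the result keeps min(3, 4) = 3 s.f.
Rounded to 3 significant figures: 0.0511 s.

0.0511 s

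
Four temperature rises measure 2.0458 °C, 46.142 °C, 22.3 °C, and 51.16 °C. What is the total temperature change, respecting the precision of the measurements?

1.216 × 10² °C

2.0458 °C + 46.142 °C + 22.3 °C + 51.16 °C = 121.6478 °C.
Addition/subtraction keeps the fewest decimal places: 2.0458 → 4 decimal places, 46.142 → 3 decimal places, 22.3 → 1 decimal place, 51.16 → 2 decimal places; limit is 1.
Rounded to 1 decimal place: 1.216 × 10² °C.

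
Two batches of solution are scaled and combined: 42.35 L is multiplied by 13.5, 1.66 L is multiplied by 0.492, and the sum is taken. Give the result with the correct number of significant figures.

573 L

42.35 × 13.5 = 571.725 → 572 L (3 s.f., last digit at the 10^0 place).
1.66 × 0.492 = 0.81672 → 0.817 L (3 s.f., last digit at the 10^-3 place).
Sum: 572.54172 L; keep the coarser place, 10^0.
Result: 573 L.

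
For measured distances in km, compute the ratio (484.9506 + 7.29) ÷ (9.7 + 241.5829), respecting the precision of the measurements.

484.9506 + 7.29 = 492.2406, limited to 2 d.p. → 5 s.f.; 9.7 + 241.5829 = 251.2829, limited to 1 d.p. → 4 s.f.
Carrying full precision, 492.2406 ÷ 251.2829 = 1.95891005715…; keep min(5, 4) = 4 s.f.
Rounded to 4 significant figures: 1.959.

1.959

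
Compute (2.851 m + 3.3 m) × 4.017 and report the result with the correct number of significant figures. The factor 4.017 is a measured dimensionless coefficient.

2.851 m + 3.3 m = 6.151 m; the sum is limited to 1 decimal place (2 s.f.).
Carrying full precision, 6.151 × 4.017 = 24.708567 m; 4.017 has 4 s.f., so the result keeps min(2, 4) = 2 s.f.
Rounded to 2 significant figures: 25 m.

25 m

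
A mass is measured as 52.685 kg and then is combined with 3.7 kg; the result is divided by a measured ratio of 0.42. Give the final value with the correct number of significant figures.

52.685 kg + 3.7 kg = 56.385 kg; the sum is limited to 1 decimal place (3 s.f.).
Carrying full precision, 56.385 ÷ 0.42 = 134.25 kg; 0.42 has 2 s.f., so the result keeps min(3, 2) = 2 s.f.
Rounded to 2 significant figures: 1.3 × 10^2 kg.

1.3 × 10^2 kg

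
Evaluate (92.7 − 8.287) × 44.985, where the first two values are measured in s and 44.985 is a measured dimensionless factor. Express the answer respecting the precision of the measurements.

92.7 s − 8.287 s = 84.413 s; the difference is limited to 1 decimal place (3 s.f.).
Carrying full precision, 84.413 × 44.985 = 3797.318805 s; 44.985 has 5 s.f., so the result keeps min(3, 5) = 3 s.f.
Rounded to 3 significant figures: 3.80 × 10^3 s.

3.80 × 10^3 s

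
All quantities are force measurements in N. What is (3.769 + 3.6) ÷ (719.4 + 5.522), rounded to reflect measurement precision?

0.010

3.769 + 3.6 = 7.369, limited to 1 d.p. → 2 s.f.; 719.4 + 5.522 = 724.922, limited to 1 d.p. → 4 s.f.
Carrying full precision, 7.369 ÷ 724.922 = 0.0101652315697…; keep min(2, 4) = 2 s.f.
Rounded to 2 significant figures: 0.010.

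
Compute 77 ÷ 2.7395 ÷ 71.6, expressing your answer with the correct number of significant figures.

77 ÷ 2.7395 ÷ 71.6 = 0.392560319187…
Multiplication/division keeps the fewest significant figures: 77 → 2 s.f., 2.7395 → 5 s.f., 71.6 → 3 s.f.; limit is 2.
Rounded to 2 significant figures: 0.39.

0.39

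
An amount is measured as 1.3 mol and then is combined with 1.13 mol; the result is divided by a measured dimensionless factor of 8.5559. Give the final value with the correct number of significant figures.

0.28 mol

1.3 mol + 1.13 mol = 2.43 mol; the sum is limited to 1 decimal place (2 s.f.).
Carrying full precision, 2.43 ÷ 8.5559 = 0.284014539674… mol; 8.5559 has 5 s.f., so the result keeps min(2, 5) = 2 s.f.
Rounded to 2 significant figures: 0.28 mol.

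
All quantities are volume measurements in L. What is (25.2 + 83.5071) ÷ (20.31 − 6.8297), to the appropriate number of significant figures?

8.064

25.2 + 83.5071 = 108.7071, limited to 1 d.p. → 4 s.f.; 20.31 − 6.8297 = 13.4803, limited to 2 d.p. → 4 s.f.
Carrying full precision, 108.7071 ÷ 13.4803 = 8.0641454567…; keep min(4, 4) = 4 s.f.
Rounded to 4 significant figures: 8.064.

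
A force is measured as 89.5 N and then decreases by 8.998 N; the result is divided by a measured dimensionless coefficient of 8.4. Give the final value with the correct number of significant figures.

89.5 N − 8.998 N = 80.502 N; the difference is limited to 1 decimal place (3 s.f.).
Carrying full precision, 80.502 ÷ 8.4 = 9.58357142857… N; 8.4 has 2 s.f., so the result keeps min(3, 2) = 2 s.f.
Rounded to 2 significant figures: 9.6 N.

9.6 N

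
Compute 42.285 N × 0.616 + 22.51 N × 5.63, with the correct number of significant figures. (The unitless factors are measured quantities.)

42.285 × 0.616 = 26.04756 → 26.0 N (3 s.f., last digit at the 10^-1 place).
22.51 × 5.63 = 126.7313 → 127 N (3 s.f., last digit at the 10^0 place).
Sum: 152.77886 N; keep the coarser place, 10^0.
Result: 1.53 × 10^2 N.

1.53 × 10^2 N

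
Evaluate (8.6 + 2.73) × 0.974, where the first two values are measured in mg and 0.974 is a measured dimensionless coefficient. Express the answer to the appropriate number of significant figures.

11.0 mg

8.6 mg + 2.73 mg = 11.33 mg; the sum is limited to 1 decimal place (3 s.f.).
Carrying full precision, 11.33 × 0.974 = 11.03542 mg; 0.974 has 3 s.f., so the result keeps min(3, 3) = 3 s.f.
Rounded to 3 significant figures: 11.0 mg.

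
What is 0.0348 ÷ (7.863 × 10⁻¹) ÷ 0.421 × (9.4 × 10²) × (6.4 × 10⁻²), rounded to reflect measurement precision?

0.0348 ÷ (7.863 × 10⁻¹) ÷ 0.421 × (9.4 × 10²) × (6.4 × 10⁻²) = 6.32436170126…
Multiplication/division keeps the fewest significant figures: 0.0348 → 3 s.f., 7.863 × 10⁻¹ → 4 s.f., 0.421 → 3 s.f., 9.4 × 10² → 2 s.f., 6.4 × 10⁻² → 2 s.f.; limit is 2.
Rounded to 2 significant figures: 6.3.

6.3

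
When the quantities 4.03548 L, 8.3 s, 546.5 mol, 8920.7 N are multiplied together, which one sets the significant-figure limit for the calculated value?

8.3 s

4.03548 L → 6 s.f.; 8.3 s → 2 s.f.; 546.5 mol → 4 s.f.; 8920.7 N → 5 s.f.
The fewest is 2 significant figures, from 8.3 s.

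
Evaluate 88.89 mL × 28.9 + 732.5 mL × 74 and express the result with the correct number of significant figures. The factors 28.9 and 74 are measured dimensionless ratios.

5.7 × 10^4 mL

88.89 × 28.9 = 2568.921 → 2.57 × 10^3 mL (3 s.f., last digit at the 10^1 place).
732.5 × 74 = 54205 → 5.4 × 10^4 mL (2 s.f., last digit at the 10^3 place).
Sum: 56773.921 mL; keep the coarser place, 10^3.
Result: 5.7 × 10^4 mL.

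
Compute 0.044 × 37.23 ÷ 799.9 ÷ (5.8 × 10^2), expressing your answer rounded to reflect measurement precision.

3.5 × 10^-6

0.044 × 37.23 ÷ 799.9 ÷ (5.8 × 10^2) = 0.00000353087239353…
Multiplication/division keeps the fewest significant figures: 0.044 → 2 s.f., 37.23 → 4 s.f., 799.9 → 4 s.f., 5.8 × 10^2 → 2 s.f.; limit is 2.
Rounded to 2 significant figures: 3.5 × 10^-6.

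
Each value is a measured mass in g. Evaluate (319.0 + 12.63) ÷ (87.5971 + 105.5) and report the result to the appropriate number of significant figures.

1.717

319.0 + 12.63 = 331.63, limited to 1 d.p. → 4 s.f.; 87.5971 + 105.5 = 193.0971, limited to 1 d.p. → 4 s.f.
Carrying full precision, 331.63 ÷ 193.0971 = 1.71742610324…; keep min(4, 4) = 4 s.f.
Rounded to 4 significant figures: 1.717.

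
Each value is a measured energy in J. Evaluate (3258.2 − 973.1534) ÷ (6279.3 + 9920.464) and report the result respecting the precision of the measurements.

3258.2 − 973.1534 = 2285.0466, limited to 1 d.p. → 5 s.f.; 6279.3 + 9920.464 = 16199.764, limited to 1 d.p. → 6 s.f.
Carrying full precision, 2285.0466 ÷ 16199.764 = 0.141054314125…; keep min(5, 6) = 5 s.f.
Rounded to 5 significant figures: 0.14105.

0.14105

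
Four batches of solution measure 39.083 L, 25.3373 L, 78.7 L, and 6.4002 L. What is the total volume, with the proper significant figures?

39.083 L + 25.3373 L + 78.7 L + 6.4002 L = 149.5205 L.
Addition/subtraction keeps the fewest decimal places: 39.083 → 3 decimal places, 25.3373 → 4 decimal places, 78.7 → 1 decimal place, 6.4002 → 4 decimal places; limit is 1.
Rounded to 1 decimal place: 149.5 L.

149.5 L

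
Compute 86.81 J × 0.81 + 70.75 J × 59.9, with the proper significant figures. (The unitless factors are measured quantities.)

4.31 × 10^3 J

86.81 × 0.81 = 70.3161 → 70. J (2 s.f., last digit at the 10^0 place).
70.75 × 59.9 = 4237.925 → 4.24 × 10^3 J (3 s.f., last digit at the 10^1 place).
Sum: 4308.2411 J; keep the coarser place, 10^1.
Result: 4.31 × 10^3 J.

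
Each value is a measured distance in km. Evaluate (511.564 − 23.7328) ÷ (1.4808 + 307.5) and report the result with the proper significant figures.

511.564 − 23.7328 = 487.8312, limited to 3 d.p. → 6 s.f.; 1.4808 + 307.5 = 308.9808, limited to 1 d.p. → 4 s.f.
Carrying full precision, 487.8312 ÷ 308.9808 = 1.57883985024…; keep min(6, 4) = 4 s.f.
Rounded to 4 significant figures: 1.579.

1.579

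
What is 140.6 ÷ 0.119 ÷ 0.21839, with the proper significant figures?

140.6 ÷ 0.119 ÷ 0.21839 = 5410.10396558…
Multiplication/division keeps the fewest significant figures: 140.6 → 4 s.f., 0.119 → 3 s.f., 0.21839 → 5 s.f.; limit is 3.
Rounded to 3 significant figures: 5.41 × 10³.

5.41 × 10³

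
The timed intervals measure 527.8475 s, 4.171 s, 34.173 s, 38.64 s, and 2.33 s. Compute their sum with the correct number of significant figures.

6.0716 × 10² s

527.8475 s + 4.171 s + 34.173 s + 38.64 s + 2.33 s = 607.1615 s.
Addition/subtraction keeps the fewest decimal places: 527.8475 → 4 decimal places, 4.171 → 3 decimal places, 34.173 → 3 decimal places, 38.64 → 2 decimal places, 2.33 → 2 decimal places; limit is 2.
Rounded to 2 decimal places: 6.0716 × 10² s.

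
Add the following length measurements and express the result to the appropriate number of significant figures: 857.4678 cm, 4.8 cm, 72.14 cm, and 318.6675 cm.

857.4678 cm + 4.8 cm + 72.14 cm + 318.6675 cm = 1253.0753 cm.
Addition/subtraction keeps the fewest decimal places: 857.4678 → 4 decimal places, 4.8 → 1 decimal place, 72.14 → 2 decimal places, 318.6675 → 4 decimal places; limit is 1.
Rounded to 1 decimal place: 1253.1 cm.

1253.1 cm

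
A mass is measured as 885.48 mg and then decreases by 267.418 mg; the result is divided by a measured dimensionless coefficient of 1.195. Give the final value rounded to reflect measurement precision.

885.48 mg − 267.418 mg = 618.062 mg; the difference is limited to 2 decimal places (5 s.f.).
Carrying full precision, 618.062 ÷ 1.195 = 517.206694561… mg; 1.195 has 4 s.f., so the result keeps min(5, 4) = 4 s.f.
Rounded to 4 significant figures: 517.2 mg.

517.2 mg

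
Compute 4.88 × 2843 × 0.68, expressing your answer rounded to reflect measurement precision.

9.4 × 10³

4.88 × 2843 × 0.68 = 9434.2112
Multiplication/division keeps the fewest significant figures: 4.88 → 3 s.f., 2843 → 4 s.f., 0.68 → 2 s.f.; limit is 2.
Rounded to 2 significant figures: 9.4 × 10³.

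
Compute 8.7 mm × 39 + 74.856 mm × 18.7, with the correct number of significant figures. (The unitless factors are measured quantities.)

1.74 × 10³ mm

8.7 × 39 = 339.3 → 3.4 × 10² mm (2 s.f., last digit at the 10^1 place).
74.856 × 18.7 = 1399.8072 → 1.40 × 10³ mm (3 s.f., last digit at the 10^1 place).
Sum: 1739.1072 mm; keep the coarser place, 10^1.
Result: 1.74 × 10³ mm.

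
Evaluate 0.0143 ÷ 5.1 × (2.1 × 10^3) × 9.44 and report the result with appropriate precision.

0.0143 ÷ 5.1 × (2.1 × 10^3) × 9.44 = 55.5849411765…
Multiplication/division keeps the fewest significant figures: 0.0143 → 3 s.f., 5.1 → 2 s.f., 2.1 × 10^3 → 2 s.f., 9.44 → 3 s.f.; limit is 2.
Rounded to 2 significant figures: 56.

56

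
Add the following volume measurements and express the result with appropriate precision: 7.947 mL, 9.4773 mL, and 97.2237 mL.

7.947 mL + 9.4773 mL + 97.2237 mL = 114.6480 mL.
Addition/subtraction keeps the fewest decimal places: 7.947 → 3 decimal places, 9.4773 → 4 decimal places, 97.2237 → 4 decimal places; limit is 3.
Rounded to 3 decimal places: 1.14648 × 10² mL.

1.14648 × 10² mL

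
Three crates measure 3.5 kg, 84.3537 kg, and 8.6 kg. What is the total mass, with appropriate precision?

3.5 kg + 84.3537 kg + 8.6 kg = 96.4537 kg.
Addition/subtraction keeps the fewest decimal places: 3.5 → 1 decimal place, 84.3537 → 4 decimal places, 8.6 → 1 decimal place; limit is 1.
Rounded to 1 decimal place: 96.5 kg.

96.5 kg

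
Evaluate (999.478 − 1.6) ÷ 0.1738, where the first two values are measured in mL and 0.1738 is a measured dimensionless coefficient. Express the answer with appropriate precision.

999.478 mL − 1.6 mL = 997.878 mL; the difference is limited to 1 decimal place (4 s.f.).
Carrying full precision, 997.878 ÷ 0.1738 = 5741.53049482… mL; 0.1738 has 4 s.f., so the result keeps min(4, 4) = 4 s.f.
Rounded to 4 significant figures: 5742 mL.

5742 mL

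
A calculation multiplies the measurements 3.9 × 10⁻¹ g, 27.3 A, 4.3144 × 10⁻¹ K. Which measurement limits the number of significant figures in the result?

3.9 × 10⁻¹ g

3.9 × 10⁻¹ g → 2 s.f.; 27.3 A → 3 s.f.; 4.3144 × 10⁻¹ K → 5 s.f.
The fewest is 2 significant figures, from 3.9 × 10⁻¹ g.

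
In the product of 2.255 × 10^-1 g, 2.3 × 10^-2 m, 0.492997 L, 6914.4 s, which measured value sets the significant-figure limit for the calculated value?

2.255 × 10^-1 g → 4 s.f.; 2.3 × 10^-2 m → 2 s.f.; 0.492997 L → 6 s.f.; 6914.4 s → 5 s.f.
The fewest is 2 significant figures, from 2.3 × 10^-2 m.

2.3 × 10^-2 m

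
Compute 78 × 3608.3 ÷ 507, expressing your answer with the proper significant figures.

78 × 3608.3 ÷ 507 = 555.123076923…
Multiplication/division keeps the fewest significant figures: 78 → 2 s.f., 3608.3 → 5 s.f., 507 → 3 s.f.; limit is 2.
Rounded to 2 significant figures: 5.6 × 10^2.

5.6 × 10^2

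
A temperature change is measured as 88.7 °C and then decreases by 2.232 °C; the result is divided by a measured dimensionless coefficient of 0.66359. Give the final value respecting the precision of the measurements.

88.7 °C − 2.232 °C = 86.468 °C; the difference is limited to 1 decimal place (3 s.f.).
Carrying full precision, 86.468 ÷ 0.66359 = 130.30334996… °C; 0.66359 has 5 s.f., so the result keeps min(3, 5) = 3 s.f.
Rounded to 3 significant figures: 130. °C.

130. °C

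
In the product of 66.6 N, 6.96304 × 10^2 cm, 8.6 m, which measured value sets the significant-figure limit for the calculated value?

66.6 N → 3 s.f.; 6.96304 × 10^2 cm → 6 s.f.; 8.6 m → 2 s.f.
The fewest is 2 significant figures, from 8.6 m.

8.6 m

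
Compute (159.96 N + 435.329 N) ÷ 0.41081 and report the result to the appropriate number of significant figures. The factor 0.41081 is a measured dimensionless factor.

1449.1 N

159.96 N + 435.329 N = 595.289 N; the sum is limited to 2 decimal places (5 s.f.).
Carrying full precision, 595.289 ÷ 0.41081 = 1449.06160999… N; 0.41081 has 5 s.f., so the result keeps min(5, 5) = 5 s.f.
Rounded to 5 significant figures: 1449.1 N.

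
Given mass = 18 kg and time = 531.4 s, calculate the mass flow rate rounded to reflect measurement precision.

mass flow rate = 18 kg ÷ 531.4 s = 0.0338727888596… kg/s.
18 has 2 significant figures; 531.4 has 4.
Division/multiplication keeps the fewest: 2 significant figures.
Rounded: 0.034 kg/s.

0.034 kg/s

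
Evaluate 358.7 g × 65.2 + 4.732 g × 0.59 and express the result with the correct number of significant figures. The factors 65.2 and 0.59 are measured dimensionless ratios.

358.7 × 65.2 = 23387.24 → 2.34 × 10⁴ g (3 s.f., last digit at the 10^2 place).
4.732 × 0.59 = 2.79188 → 2.8 g (2 s.f., last digit at the 10^-1 place).
Sum: 23390.03188 g; keep the coarser place, 10^2.
Result: 2.34 × 10⁴ g.

2.34 × 10⁴ g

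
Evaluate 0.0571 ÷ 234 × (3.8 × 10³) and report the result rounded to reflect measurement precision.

9.3 × 10⁻¹

0.0571 ÷ 234 × (3.8 × 10³) = 0.927264957265…
Multiplication/division keeps the fewest significant figures: 0.0571 → 3 s.f., 234 → 3 s.f., 3.8 × 10³ → 2 s.f.; limit is 2.
Rounded to 2 significant figures: 9.3 × 10⁻¹.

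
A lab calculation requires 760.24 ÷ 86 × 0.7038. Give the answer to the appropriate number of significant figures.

760.24 ÷ 86 × 0.7038 = 6.221592
Multiplication/division keeps the fewest significant figures: 760.24 → 5 s.f., 86 → 2 s.f., 0.7038 → 4 s.f.; limit is 2.
Rounded to 2 significant figures: 6.2.

6.2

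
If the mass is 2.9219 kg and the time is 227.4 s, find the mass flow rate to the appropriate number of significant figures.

0.01285 kg/s

mass flow rate = 2.9219 kg ÷ 227.4 s = 0.0128491644679… kg/s.
2.9219 has 5 significant figures; 227.4 has 4.
Division/multiplication keeps the fewest: 4 significant figures.
Rounded: 0.01285 kg/s.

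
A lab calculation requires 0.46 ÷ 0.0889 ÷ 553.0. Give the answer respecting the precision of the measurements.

0.0094

0.46 ÷ 0.0889 ÷ 553.0 = 0.0093568774066…
Multiplication/division keeps the fewest significant figures: 0.46 → 2 s.f., 0.0889 → 3 s.f., 553.0 → 4 s.f.; limit is 2.
Rounded to 2 significant figures: 0.0094.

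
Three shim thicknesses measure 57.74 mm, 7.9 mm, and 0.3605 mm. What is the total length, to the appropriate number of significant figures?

57.74 mm + 7.9 mm + 0.3605 mm = 66.0005 mm.
Addition/subtraction keeps the fewest decimal places: 57.74 → 2 decimal places, 7.9 → 1 decimal place, 0.3605 → 4 decimal places; limit is 1.
Rounded to 1 decimal place: 66.0 mm.

66.0 mm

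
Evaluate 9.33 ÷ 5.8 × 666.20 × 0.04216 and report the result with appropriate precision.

45

9.33 ÷ 5.8 × 666.20 × 0.04216 = 45.1813164414…
Multiplication/division keeps the fewest significant figures: 9.33 → 3 s.f., 5.8 → 2 s.f., 666.20 → 5 s.f., 0.04216 → 4 s.f.; limit is 2.
Rounded to 2 significant figures: 45.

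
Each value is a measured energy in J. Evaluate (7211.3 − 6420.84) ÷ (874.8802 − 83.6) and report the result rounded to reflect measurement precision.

7211.3 − 6420.84 = 790.46, limited to 1 d.p. → 4 s.f.; 874.8802 − 83.6 = 791.2802, limited to 1 d.p. → 4 s.f.
Carrying full precision, 790.46 ÷ 791.2802 = 0.998963451885…; keep min(4, 4) = 4 s.f.
Rounded to 4 significant figures: 0.9990.

0.9990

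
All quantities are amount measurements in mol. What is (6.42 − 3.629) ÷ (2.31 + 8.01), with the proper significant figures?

0.270

6.42 − 3.629 = 2.791, limited to 2 d.p. → 3 s.f.; 2.31 + 8.01 = 10.32, limited to 2 d.p. → 4 s.f.
Carrying full precision, 2.791 ÷ 10.32 = 0.270445736434…; keep min(3, 4) = 3 s.f.
Rounded to 3 significant figures: 0.270.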